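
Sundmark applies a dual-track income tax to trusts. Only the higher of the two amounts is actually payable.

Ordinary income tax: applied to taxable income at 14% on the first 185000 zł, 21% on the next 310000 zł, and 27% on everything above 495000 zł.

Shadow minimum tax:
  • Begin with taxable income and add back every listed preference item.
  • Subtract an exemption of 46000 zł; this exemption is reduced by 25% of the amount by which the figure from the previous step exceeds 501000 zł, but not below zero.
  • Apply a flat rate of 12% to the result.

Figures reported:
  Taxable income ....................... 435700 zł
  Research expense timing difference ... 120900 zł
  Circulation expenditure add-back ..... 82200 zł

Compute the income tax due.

Shadow minimum tax:
  Adjusted income: 435700 zł + 120900 zł + 82200 zł = 638800 zł
  Exemption: 46000 zł − 25% × (638800 zł − 501000 zł) = 46000 zł − 34450 zł = 11550 zł
  Base: 638800 zł − 11550 zł = 627250 zł
  627250 zł × 12% = 75270 zł

Ordinary income tax:
  185000 zł × 14% = 25900 zł
  250700 zł × 21% = 52647 zł
  → 78547 zł

78547 zł > 75270 zł, so the ordinary income tax governs.

78547 zł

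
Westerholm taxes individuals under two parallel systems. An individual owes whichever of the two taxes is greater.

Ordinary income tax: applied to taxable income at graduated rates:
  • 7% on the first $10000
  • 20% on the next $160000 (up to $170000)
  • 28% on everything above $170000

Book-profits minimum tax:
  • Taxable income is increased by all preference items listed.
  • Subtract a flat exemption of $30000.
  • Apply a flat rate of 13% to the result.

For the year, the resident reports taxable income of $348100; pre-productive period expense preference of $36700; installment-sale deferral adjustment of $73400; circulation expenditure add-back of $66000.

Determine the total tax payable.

Book-profits minimum tax:
  Adjusted income: $348100 + $36700 + $73400 + $66000 = $524200
  Less exemption $30000 → base $494200
  $494200 × 13% = $64246

Ordinary income tax:
  $10000 × 7% = $700
  $160000 × 20% = $32000
  $178100 × 28% = $49868
  → $82568

$82568 > $64246, so the ordinary income tax governs.

$82568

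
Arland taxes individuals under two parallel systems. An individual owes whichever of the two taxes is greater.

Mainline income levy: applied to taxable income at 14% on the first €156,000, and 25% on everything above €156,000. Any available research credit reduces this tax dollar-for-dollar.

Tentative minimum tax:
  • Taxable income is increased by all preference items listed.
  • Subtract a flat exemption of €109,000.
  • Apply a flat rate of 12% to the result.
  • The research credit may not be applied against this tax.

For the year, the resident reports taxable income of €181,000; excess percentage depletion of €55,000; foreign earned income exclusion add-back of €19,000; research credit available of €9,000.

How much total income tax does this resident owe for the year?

€19,090

Tentative minimum tax:
  Adjusted income: €181,000 + €55,000 + €19,000 = €255,000
  Less exemption €109,000 → base €146,000
  €146,000 × 12% = €17,520

Mainline income levy:
  €156,000 × 14% = €21,840
  €25,000 × 25% = €6,250
  → €28,090
  Less research credit €9,000 → €19,090

€19,090 > €17,520, so the mainline income levy governs.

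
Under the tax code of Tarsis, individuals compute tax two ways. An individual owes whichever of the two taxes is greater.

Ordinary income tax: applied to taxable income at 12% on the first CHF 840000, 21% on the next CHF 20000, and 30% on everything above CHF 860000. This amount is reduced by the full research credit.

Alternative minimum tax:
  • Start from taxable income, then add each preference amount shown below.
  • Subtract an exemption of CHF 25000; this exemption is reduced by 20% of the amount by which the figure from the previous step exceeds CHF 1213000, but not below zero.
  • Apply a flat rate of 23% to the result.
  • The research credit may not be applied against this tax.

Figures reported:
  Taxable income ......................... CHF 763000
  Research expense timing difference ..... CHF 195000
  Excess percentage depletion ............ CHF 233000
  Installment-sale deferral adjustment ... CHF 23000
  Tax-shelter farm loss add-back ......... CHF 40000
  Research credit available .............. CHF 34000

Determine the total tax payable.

CHF 284556

Alternative minimum tax:
  Adjusted income: CHF 763000 + CHF 195000 + CHF 233000 + CHF 23000 + CHF 40000 = CHF 1254000
  Exemption: CHF 25000 − 20% × (CHF 1254000 − CHF 1213000) = CHF 25000 − CHF 8200 = CHF 16800
  Base: CHF 1254000 − CHF 16800 = CHF 1237200
  CHF 1237200 × 23% = CHF 284556

Ordinary income tax:
  CHF 763000 × 12% = CHF 91560
  Less research credit CHF 34000 → CHF 57560

CHF 284556 > CHF 57560, so the alternative minimum tax is the binding amount.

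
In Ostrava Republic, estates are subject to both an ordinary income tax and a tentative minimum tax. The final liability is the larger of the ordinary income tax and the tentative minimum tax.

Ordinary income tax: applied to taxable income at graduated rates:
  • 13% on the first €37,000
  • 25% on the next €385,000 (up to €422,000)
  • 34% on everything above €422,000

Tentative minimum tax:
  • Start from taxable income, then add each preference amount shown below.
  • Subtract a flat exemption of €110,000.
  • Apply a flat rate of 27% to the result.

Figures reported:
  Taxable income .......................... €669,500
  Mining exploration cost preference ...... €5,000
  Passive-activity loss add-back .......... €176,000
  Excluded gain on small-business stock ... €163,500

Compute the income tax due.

Ordinary income tax:
  €37,000 × 13% = €4,810
  €385,000 × 25% = €96,250
  €247,500 × 34% = €84,150
  → €185,210

Tentative minimum tax:
  Adjusted income: €669,500 + €5,000 + €176,000 + €163,500 = €1,014,000
  Less exemption €110,000 → base €904,000
  €904,000 × 27% = €244,080

€244,080 > €185,210, so the tentative minimum tax is the binding amount.

€244,080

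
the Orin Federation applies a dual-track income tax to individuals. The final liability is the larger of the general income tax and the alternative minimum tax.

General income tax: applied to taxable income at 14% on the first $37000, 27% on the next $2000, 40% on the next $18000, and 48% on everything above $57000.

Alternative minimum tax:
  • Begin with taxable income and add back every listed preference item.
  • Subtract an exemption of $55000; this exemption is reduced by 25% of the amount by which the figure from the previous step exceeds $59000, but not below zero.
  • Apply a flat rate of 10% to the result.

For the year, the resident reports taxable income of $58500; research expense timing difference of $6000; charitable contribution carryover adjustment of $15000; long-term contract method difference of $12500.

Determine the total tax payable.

Alternative minimum tax:
  Adjusted income: $58500 + $6000 + $15000 + $12500 = $92000
  Exemption: $55000 − 25% × ($92000 − $59000) = $55000 − $8250 = $46750
  Base: $92000 − $46750 = $45250
  $45250 × 10% = $4525

General income tax:
  $37000 × 14% = $5180
  $2000 × 27% = $540
  $18000 × 40% = $7200
  $1500 × 48% = $720
  → $13640

$13640 > $4525, so the general income tax governs.

$13640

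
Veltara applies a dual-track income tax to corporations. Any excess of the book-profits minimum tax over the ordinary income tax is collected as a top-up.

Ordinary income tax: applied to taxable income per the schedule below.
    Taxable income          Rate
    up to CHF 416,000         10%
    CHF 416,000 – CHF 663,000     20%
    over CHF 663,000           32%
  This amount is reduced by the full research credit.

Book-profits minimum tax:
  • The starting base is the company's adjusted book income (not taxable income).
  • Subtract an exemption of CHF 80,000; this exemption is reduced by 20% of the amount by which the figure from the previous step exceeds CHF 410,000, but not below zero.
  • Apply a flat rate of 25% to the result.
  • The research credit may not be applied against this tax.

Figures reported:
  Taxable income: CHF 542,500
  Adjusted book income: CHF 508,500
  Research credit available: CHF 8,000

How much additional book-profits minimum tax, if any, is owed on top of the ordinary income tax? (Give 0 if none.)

CHF 53,150

Ordinary income tax:
  CHF 416,000 × 10% = CHF 41,600
  CHF 126,500 × 20% = CHF 25,300
  → CHF 66,900
  Less research credit CHF 8,000 → CHF 58,900

Book-profits minimum tax:
  Base (adjusted book income): CHF 508,500
  Exemption: CHF 80,000 − 20% × (CHF 508,500 − CHF 410,000) = CHF 80,000 − CHF 19,700 = CHF 60,300
  Base: CHF 508,500 − CHF 60,300 = CHF 448,200
  CHF 448,200 × 25% = CHF 112,050

Excess of book-profits minimum tax over ordinary income tax: CHF 112,050 − CHF 58,900 = CHF 53,150.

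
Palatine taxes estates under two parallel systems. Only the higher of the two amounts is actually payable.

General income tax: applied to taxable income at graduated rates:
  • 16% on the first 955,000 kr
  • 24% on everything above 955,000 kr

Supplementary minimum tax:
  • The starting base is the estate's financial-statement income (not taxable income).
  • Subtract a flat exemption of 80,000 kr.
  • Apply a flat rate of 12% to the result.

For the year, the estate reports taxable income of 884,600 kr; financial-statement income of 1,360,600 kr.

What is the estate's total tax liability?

Supplementary minimum tax:
  Base (financial-statement income): 1,360,600 kr
  Less exemption 80,000 kr → base 1,280,600 kr
  1,280,600 kr × 12% = 153,672 kr

General income tax:
  884,600 kr × 16% = 141,536 kr

153,672 kr > 141,536 kr, so the supplementary minimum tax is the binding amount.

153,672 kr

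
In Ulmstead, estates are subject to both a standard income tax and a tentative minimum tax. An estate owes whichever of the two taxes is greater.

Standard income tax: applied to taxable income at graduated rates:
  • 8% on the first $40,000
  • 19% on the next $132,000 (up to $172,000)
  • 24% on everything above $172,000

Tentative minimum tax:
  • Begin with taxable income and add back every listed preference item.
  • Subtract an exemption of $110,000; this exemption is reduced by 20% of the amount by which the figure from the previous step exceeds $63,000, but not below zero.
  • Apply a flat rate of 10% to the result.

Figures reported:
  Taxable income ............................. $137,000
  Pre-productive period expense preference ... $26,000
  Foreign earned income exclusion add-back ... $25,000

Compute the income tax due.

Tentative minimum tax:
  Adjusted income: $137,000 + $26,000 + $25,000 = $188,000
  Exemption: $110,000 − 20% × ($188,000 − $63,000) = $110,000 − $25,000 = $85,000
  Base: $188,000 − $85,000 = $103,000
  $103,000 × 10% = $10,300

Standard income tax:
  $40,000 × 8% = $3,200
  $97,000 × 19% = $18,430
  → $21,630

$21,630 > $10,300, so the standard income tax governs.

$21,630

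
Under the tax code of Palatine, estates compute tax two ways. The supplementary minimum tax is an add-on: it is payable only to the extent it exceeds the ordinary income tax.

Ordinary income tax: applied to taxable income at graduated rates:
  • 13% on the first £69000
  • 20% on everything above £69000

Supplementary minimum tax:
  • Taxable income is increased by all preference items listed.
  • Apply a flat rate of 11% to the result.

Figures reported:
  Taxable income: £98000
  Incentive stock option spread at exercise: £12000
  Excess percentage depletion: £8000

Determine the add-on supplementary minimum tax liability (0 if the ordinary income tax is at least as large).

Supplementary minimum tax:
  Adjusted income: £98000 + £12000 + £8000 = £118000
  £118000 × 11% = £12980

Ordinary income tax:
  £69000 × 13% = £8970
  £29000 × 20% = £5800
  → £14770

£12980 ≤ £14770, so no add-on is due.

£0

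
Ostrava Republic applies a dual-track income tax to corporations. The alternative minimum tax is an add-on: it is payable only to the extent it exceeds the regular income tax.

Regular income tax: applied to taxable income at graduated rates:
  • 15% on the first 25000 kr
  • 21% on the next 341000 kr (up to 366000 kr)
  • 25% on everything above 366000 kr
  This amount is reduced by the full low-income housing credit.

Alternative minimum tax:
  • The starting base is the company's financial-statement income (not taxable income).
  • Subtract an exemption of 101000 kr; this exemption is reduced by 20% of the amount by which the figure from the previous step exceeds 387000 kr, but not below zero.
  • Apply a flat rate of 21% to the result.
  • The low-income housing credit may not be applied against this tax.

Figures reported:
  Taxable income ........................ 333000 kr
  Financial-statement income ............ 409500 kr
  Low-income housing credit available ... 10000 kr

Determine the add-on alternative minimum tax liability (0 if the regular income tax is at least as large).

7300 kr

Regular income tax:
  25000 kr × 15% = 3750 kr
  308000 kr × 21% = 64680 kr
  → 68430 kr
  Less low-income housing credit 10000 kr → 58430 kr

Alternative minimum tax:
  Base (financial-statement income): 409500 kr
  Exemption: 101000 kr − 20% × (409500 kr − 387000 kr) = 101000 kr − 4500 kr = 96500 kr
  Base: 409500 kr − 96500 kr = 313000 kr
  313000 kr × 21% = 65730 kr

Excess of alternative minimum tax over regular income tax: 65730 kr − 58430 kr = 7300 kr.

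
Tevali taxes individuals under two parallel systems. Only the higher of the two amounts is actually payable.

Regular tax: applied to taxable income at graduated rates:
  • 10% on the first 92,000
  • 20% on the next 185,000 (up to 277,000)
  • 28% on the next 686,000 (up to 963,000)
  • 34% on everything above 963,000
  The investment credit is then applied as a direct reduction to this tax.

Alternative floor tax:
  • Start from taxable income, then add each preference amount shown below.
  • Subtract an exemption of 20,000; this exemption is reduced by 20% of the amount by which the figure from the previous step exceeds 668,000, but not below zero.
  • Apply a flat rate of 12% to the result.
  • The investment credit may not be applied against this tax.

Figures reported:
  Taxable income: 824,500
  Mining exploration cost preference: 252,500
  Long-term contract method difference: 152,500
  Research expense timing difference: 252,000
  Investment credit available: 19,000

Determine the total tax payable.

Alternative floor tax:
  Adjusted income: 824,500 + 252,500 + 152,500 + 252,000 = 1,481,500
  Exemption: 20% × (1,481,500 − 668,000) = 162,700 ≥ 20,000, so the exemption is fully phased out
  Base: 1,481,500 − 0 = 1,481,500
  1,481,500 × 12% = 177,780

Regular tax:
  92,000 × 10% = 9,200
  185,000 × 20% = 37,000
  547,500 × 28% = 153,300
  → 199,500
  Less investment credit 19,000 → 180,500

180,500 > 177,780, so the regular tax governs.

180,500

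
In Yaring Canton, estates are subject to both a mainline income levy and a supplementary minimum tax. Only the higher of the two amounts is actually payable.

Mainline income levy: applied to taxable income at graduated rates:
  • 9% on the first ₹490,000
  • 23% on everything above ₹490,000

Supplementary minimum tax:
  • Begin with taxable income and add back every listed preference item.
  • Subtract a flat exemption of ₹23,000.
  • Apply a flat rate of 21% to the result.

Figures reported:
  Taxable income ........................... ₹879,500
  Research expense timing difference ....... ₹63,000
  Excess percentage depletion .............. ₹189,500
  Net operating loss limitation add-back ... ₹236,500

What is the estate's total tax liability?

₹282,555

Mainline income levy:
  ₹490,000 × 9% = ₹44,100
  ₹389,500 × 23% = ₹89,585
  → ₹133,685

Supplementary minimum tax:
  Adjusted income: ₹879,500 + ₹63,000 + ₹189,500 + ₹236,500 = ₹1,368,500
  Less exemption ₹23,000 → base ₹1,345,500
  ₹1,345,500 × 21% = ₹282,555

₹282,555 > ₹133,685, so the supplementary minimum tax is the binding amount.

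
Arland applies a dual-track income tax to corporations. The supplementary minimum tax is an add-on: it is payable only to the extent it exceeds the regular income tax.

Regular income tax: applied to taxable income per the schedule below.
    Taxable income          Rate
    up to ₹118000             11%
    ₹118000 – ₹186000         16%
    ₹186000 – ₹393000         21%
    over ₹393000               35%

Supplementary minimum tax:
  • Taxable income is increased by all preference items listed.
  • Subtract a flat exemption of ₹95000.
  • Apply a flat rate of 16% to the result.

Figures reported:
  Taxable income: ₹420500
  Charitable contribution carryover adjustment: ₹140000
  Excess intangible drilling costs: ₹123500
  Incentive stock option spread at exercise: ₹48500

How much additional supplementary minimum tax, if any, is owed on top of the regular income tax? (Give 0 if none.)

₹25045

Supplementary minimum tax:
  Adjusted income: ₹420500 + ₹140000 + ₹123500 + ₹48500 = ₹732500
  Less exemption ₹95000 → base ₹637500
  ₹637500 × 16% = ₹102000

Regular income tax:
  ₹118000 × 11% = ₹12980
  ₹68000 × 16% = ₹10880
  ₹207000 × 21% = ₹43470
  ₹27500 × 35% = ₹9625
  → ₹76955

Excess of supplementary minimum tax over regular income tax: ₹102000 − ₹76955 = ₹25045.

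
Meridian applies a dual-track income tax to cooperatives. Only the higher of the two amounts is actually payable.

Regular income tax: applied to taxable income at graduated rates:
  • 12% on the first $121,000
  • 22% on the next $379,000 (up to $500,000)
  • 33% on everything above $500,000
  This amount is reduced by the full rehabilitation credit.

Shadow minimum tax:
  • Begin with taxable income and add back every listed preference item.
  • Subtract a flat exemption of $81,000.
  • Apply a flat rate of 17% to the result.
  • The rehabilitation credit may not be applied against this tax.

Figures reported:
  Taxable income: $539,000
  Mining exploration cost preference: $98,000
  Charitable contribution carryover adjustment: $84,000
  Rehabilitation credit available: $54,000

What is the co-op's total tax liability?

$108,800

Regular income tax:
  $121,000 × 12% = $14,520
  $379,000 × 22% = $83,380
  $39,000 × 33% = $12,870
  → $110,770
  Less rehabilitation credit $54,000 → $56,770

Shadow minimum tax:
  Adjusted income: $539,000 + $98,000 + $84,000 = $721,000
  Less exemption $81,000 → base $640,000
  $640,000 × 17% = $108,800

$108,800 > $56,770, so the shadow minimum tax is the binding amount.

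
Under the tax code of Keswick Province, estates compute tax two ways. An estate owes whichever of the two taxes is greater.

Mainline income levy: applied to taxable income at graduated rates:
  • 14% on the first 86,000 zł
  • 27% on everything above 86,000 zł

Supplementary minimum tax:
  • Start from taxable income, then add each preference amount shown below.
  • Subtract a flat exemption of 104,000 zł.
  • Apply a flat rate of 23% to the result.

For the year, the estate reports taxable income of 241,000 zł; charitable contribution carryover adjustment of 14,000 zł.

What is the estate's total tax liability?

53,890 zł

Mainline income levy:
  86,000 zł × 14% = 12,040 zł
  155,000 zł × 27% = 41,850 zł
  → 53,890 zł

Supplementary minimum tax:
  Adjusted income: 241,000 zł + 14,000 zł = 255,000 zł
  Less exemption 104,000 zł → base 151,000 zł
  151,000 zł × 23% = 34,730 zł

53,890 zł > 34,730 zł, so the mainline income levy governs.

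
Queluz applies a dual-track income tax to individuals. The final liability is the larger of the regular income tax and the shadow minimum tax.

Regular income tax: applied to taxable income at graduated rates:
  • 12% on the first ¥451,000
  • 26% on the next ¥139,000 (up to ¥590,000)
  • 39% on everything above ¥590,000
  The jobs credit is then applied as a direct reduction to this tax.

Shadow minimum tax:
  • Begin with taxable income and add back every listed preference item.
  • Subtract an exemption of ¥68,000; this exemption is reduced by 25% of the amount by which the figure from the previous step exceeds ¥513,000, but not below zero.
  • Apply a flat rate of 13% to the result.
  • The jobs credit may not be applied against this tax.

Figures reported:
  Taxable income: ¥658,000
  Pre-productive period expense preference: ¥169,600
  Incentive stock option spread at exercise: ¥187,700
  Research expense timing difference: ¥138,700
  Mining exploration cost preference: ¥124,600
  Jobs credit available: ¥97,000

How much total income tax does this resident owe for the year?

¥166,218

Regular income tax:
  ¥451,000 × 12% = ¥54,120
  ¥139,000 × 26% = ¥36,140
  ¥68,000 × 39% = ¥26,520
  → ¥116,780
  Less jobs credit ¥97,000 → ¥19,780

Shadow minimum tax:
  Adjusted income: ¥658,000 + ¥169,600 + ¥187,700 + ¥138,700 + ¥124,600 = ¥1,278,600
  Exemption: 25% × (¥1,278,600 − ¥513,000) = ¥191,400 ≥ ¥68,000, so the exemption is fully phased out
  Base: ¥1,278,600 − ¥0 = ¥1,278,600
  ¥1,278,600 × 13% = ¥166,218

¥166,218 > ¥19,780, so the shadow minimum tax is the binding amount.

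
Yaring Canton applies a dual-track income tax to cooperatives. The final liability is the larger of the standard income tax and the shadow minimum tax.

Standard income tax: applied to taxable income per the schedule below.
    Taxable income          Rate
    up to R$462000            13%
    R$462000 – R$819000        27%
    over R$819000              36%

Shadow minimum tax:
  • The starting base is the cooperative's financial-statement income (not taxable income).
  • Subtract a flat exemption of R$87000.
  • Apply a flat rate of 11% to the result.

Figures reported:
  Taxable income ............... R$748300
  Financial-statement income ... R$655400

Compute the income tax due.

Shadow minimum tax:
  Base (financial-statement income): R$655400
  Less exemption R$87000 → base R$568400
  R$568400 × 11% = R$62524

Standard income tax:
  R$462000 × 13% = R$60060
  R$286300 × 27% = R$77301
  → R$137361

R$137361 > R$62524, so the standard income tax governs.

R$137361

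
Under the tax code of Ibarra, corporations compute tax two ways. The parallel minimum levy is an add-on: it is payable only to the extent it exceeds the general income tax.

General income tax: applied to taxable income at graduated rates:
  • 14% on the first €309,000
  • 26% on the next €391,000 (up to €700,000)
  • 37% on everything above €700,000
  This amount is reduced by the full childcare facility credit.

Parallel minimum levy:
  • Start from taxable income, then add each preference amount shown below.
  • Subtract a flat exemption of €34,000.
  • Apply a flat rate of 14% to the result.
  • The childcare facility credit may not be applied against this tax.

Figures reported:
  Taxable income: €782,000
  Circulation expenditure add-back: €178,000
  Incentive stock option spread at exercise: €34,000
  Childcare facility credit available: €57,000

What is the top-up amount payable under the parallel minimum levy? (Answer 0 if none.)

Parallel minimum levy:
  Adjusted income: €782,000 + €178,000 + €34,000 = €994,000
  Less exemption €34,000 → base €960,000
  €960,000 × 14% = €134,400

General income tax:
  €309,000 × 14% = €43,260
  €391,000 × 26% = €101,660
  €82,000 × 37% = €30,340
  → €175,260
  Less childcare facility credit €57,000 → €118,260

Excess of parallel minimum levy over general income tax: €134,400 − €118,260 = €16,140.

€16,140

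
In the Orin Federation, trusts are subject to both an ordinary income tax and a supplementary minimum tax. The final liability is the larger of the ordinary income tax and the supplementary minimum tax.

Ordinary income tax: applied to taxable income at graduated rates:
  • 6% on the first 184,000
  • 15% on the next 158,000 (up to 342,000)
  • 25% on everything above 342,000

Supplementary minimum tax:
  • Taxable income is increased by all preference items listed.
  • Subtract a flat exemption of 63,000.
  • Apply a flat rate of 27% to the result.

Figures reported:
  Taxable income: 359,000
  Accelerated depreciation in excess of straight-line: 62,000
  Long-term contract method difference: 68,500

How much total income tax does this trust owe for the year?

Supplementary minimum tax:
  Adjusted income: 359,000 + 62,000 + 68,500 = 489,500
  Less exemption 63,000 → base 426,500
  426,500 × 27% = 115,155

Ordinary income tax:
  184,000 × 6% = 11,040
  158,000 × 15% = 23,700
  17,000 × 25% = 4,250
  → 38,990

115,155 > 38,990, so the supplementary minimum tax is the binding amount.

115,155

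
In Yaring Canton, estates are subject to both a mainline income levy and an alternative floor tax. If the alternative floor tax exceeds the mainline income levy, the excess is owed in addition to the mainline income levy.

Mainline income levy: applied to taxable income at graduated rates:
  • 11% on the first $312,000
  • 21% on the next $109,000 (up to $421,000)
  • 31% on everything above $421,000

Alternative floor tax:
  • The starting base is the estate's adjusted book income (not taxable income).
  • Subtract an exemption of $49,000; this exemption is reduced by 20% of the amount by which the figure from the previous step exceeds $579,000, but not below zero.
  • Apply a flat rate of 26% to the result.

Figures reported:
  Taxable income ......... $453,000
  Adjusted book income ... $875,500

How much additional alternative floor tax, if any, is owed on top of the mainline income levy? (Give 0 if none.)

Mainline income levy:
  $312,000 × 11% = $34,320
  $109,000 × 21% = $22,890
  $32,000 × 31% = $9,920
  → $67,130

Alternative floor tax:
  Base (adjusted book income): $875,500
  Exemption: 20% × ($875,500 − $579,000) = $59,300 ≥ $49,000, so the exemption is fully phased out
  Base: $875,500 − $0 = $875,500
  $875,500 × 26% = $227,630

Excess of alternative floor tax over mainline income levy: $227,630 − $67,130 = $160,500.

$160,500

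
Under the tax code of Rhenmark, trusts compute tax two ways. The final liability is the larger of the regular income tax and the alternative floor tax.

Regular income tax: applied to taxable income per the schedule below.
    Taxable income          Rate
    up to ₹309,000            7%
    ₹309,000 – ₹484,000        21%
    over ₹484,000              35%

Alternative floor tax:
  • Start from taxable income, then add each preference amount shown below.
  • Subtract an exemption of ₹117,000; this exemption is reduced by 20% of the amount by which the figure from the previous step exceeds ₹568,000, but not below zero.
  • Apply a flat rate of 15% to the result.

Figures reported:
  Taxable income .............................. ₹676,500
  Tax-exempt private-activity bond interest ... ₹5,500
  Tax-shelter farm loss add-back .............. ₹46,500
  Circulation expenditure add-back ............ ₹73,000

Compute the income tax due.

Regular income tax:
  ₹309,000 × 7% = ₹21,630
  ₹175,000 × 21% = ₹36,750
  ₹192,500 × 35% = ₹67,375
  → ₹125,755

Alternative floor tax:
  Adjusted income: ₹676,500 + ₹5,500 + ₹46,500 + ₹73,000 = ₹801,500
  Exemption: ₹117,000 − 20% × (₹801,500 − ₹568,000) = ₹117,000 − ₹46,700 = ₹70,300
  Base: ₹801,500 − ₹70,300 = ₹731,200
  ₹731,200 × 15% = ₹109,680

₹125,755 > ₹109,680, so the regular income tax governs.

₹125,755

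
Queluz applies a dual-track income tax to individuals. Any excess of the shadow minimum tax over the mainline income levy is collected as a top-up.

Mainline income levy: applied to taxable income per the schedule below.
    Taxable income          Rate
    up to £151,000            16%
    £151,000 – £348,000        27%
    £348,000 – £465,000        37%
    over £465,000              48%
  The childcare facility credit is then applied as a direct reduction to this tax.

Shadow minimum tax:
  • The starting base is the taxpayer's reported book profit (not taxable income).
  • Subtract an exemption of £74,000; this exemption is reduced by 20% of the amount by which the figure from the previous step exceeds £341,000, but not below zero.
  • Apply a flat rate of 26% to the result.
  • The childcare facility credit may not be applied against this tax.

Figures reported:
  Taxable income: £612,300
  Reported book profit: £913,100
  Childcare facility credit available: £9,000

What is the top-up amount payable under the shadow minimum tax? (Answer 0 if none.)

Shadow minimum tax:
  Base (reported book profit): £913,100
  Exemption: 20% × (£913,100 − £341,000) = £114,420 ≥ £74,000, so the exemption is fully phased out
  Base: £913,100 − £0 = £913,100
  £913,100 × 26% = £237,406

Mainline income levy:
  £151,000 × 16% = £24,160
  £197,000 × 27% = £53,190
  £117,000 × 37% = £43,290
  £147,300 × 48% = £70,704
  → £191,344
  Less childcare facility credit £9,000 → £182,344

Excess of shadow minimum tax over mainline income levy: £237,406 − £182,344 = £55,062.

£55,062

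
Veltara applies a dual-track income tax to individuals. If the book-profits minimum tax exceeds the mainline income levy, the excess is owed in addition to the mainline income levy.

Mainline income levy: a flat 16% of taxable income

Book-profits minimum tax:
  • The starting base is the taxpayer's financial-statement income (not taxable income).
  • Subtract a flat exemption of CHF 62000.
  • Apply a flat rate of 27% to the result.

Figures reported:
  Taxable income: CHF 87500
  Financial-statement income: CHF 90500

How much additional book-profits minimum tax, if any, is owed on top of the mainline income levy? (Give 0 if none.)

CHF 0

Mainline income levy:
  CHF 87500 × 16% = CHF 14000

Book-profits minimum tax:
  Base (financial-statement income): CHF 90500
  Less exemption CHF 62000 → base CHF 28500
  CHF 28500 × 27% = CHF 7695

CHF 7695 ≤ CHF 14000, so no add-on is due.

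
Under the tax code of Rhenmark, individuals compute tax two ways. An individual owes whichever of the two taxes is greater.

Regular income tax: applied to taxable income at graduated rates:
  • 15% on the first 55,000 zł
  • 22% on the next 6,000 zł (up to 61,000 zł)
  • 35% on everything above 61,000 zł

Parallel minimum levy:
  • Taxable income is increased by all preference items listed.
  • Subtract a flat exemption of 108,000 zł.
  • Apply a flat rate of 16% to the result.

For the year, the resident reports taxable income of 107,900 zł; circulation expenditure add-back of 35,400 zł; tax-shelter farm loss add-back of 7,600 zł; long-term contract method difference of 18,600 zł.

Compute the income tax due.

Parallel minimum levy:
  Adjusted income: 107,900 zł + 35,400 zł + 7,600 zł + 18,600 zł = 169,500 zł
  Less exemption 108,000 zł → base 61,500 zł
  61,500 zł × 16% = 9,840 zł

Regular income tax:
  55,000 zł × 15% = 8,250 zł
  6,000 zł × 22% = 1,320 zł
  46,900 zł × 35% = 16,415 zł
  → 25,985 zł

25,985 zł > 9,840 zł, so the regular income tax governs.

25,985 zł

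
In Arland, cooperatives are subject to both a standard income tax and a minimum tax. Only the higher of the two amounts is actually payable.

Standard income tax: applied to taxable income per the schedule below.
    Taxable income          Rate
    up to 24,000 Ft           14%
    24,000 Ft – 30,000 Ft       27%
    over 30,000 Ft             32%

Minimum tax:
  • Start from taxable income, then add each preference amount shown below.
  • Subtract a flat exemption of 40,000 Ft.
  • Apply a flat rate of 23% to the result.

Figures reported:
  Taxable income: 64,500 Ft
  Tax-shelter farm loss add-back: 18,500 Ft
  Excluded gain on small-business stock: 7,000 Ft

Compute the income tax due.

16,020 Ft

Standard income tax:
  24,000 Ft × 14% = 3,360 Ft
  6,000 Ft × 27% = 1,620 Ft
  34,500 Ft × 32% = 11,040 Ft
  → 16,020 Ft

Minimum tax:
  Adjusted income: 64,500 Ft + 18,500 Ft + 7,000 Ft = 90,000 Ft
  Less exemption 40,000 Ft → base 50,000 Ft
  50,000 Ft × 23% = 11,500 Ft

16,020 Ft > 11,500 Ft, so the standard income tax governs.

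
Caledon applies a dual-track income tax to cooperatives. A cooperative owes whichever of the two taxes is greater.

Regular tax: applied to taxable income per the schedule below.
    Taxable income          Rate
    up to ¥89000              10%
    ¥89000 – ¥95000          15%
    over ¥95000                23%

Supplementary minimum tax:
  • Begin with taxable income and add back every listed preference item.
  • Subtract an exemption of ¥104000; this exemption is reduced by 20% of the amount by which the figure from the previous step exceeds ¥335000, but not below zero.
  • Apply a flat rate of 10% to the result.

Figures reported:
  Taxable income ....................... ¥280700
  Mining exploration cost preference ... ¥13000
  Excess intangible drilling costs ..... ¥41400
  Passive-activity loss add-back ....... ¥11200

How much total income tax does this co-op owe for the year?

Supplementary minimum tax:
  Adjusted income: ¥280700 + ¥13000 + ¥41400 + ¥11200 = ¥346300
  Exemption: ¥104000 − 20% × (¥346300 − ¥335000) = ¥104000 − ¥2260 = ¥101740
  Base: ¥346300 − ¥101740 = ¥244560
  ¥244560 × 10% = ¥24456

Regular tax:
  ¥89000 × 10% = ¥8900
  ¥6000 × 15% = ¥900
  ¥185700 × 23% = ¥42711
  → ¥52511

¥52511 > ¥24456, so the regular tax governs.

¥52511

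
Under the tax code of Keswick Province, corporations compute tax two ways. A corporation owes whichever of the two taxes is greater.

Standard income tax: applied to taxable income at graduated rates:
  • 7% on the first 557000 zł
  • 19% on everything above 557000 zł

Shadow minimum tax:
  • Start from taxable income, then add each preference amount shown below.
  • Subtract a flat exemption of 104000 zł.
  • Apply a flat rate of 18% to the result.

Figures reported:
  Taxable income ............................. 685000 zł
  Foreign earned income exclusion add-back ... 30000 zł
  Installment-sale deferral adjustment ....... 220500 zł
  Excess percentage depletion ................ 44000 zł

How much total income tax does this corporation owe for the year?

157590 zł

Standard income tax:
  557000 zł × 7% = 38990 zł
  128000 zł × 19% = 24320 zł
  → 63310 zł

Shadow minimum tax:
  Adjusted income: 685000 zł + 30000 zł + 220500 zł + 44000 zł = 979500 zł
  Less exemption 104000 zł → base 875500 zł
  875500 zł × 18% = 157590 zł

157590 zł > 63310 zł, so the shadow minimum tax is the binding amount.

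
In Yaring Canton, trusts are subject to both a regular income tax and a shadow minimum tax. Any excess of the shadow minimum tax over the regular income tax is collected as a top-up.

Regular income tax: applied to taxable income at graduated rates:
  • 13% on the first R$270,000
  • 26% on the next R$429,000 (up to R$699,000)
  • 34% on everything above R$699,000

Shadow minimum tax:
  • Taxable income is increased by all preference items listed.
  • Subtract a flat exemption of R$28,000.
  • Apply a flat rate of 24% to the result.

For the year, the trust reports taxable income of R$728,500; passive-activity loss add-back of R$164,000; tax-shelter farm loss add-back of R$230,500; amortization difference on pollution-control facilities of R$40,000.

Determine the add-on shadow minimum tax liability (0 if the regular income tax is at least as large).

R$115,730

Shadow minimum tax:
  Adjusted income: R$728,500 + R$164,000 + R$230,500 + R$40,000 = R$1,163,000
  Less exemption R$28,000 → base R$1,135,000
  R$1,135,000 × 24% = R$272,400

Regular income tax:
  R$270,000 × 13% = R$35,100
  R$429,000 × 26% = R$111,540
  R$29,500 × 34% = R$10,030
  → R$156,670

Excess of shadow minimum tax over regular income tax: R$272,400 − R$156,670 = R$115,730.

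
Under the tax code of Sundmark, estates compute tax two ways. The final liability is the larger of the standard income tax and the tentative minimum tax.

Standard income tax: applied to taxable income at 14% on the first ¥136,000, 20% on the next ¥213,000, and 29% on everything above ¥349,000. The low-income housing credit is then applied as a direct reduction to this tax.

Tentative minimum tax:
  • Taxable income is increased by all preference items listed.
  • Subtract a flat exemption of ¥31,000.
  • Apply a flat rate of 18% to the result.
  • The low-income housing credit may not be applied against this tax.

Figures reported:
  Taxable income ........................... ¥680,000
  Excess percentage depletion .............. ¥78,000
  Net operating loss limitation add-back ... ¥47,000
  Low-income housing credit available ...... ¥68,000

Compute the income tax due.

¥139,320

Standard income tax:
  ¥136,000 × 14% = ¥19,040
  ¥213,000 × 20% = ¥42,600
  ¥331,000 × 29% = ¥95,990
  → ¥157,630
  Less low-income housing credit ¥68,000 → ¥89,630

Tentative minimum tax:
  Adjusted income: ¥680,000 + ¥78,000 + ¥47,000 = ¥805,000
  Less exemption ¥31,000 → base ¥774,000
  ¥774,000 × 18% = ¥139,320

¥139,320 > ¥89,630, so the tentative minimum tax is the binding amount.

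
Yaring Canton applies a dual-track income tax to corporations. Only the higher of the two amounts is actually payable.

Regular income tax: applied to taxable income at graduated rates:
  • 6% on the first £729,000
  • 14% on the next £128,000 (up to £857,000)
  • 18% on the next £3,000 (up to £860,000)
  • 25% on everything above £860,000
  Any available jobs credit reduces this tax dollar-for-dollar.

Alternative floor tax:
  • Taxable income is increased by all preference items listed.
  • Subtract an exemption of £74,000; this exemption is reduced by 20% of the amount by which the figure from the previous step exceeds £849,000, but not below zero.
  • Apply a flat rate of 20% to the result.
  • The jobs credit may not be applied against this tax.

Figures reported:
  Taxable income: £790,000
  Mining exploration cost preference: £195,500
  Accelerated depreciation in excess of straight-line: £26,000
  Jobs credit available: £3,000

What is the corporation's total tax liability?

Alternative floor tax:
  Adjusted income: £790,000 + £195,500 + £26,000 = £1,011,500
  Exemption: £74,000 − 20% × (£1,011,500 − £849,000) = £74,000 − £32,500 = £41,500
  Base: £1,011,500 − £41,500 = £970,000
  £970,000 × 20% = £194,000

Regular income tax:
  £729,000 × 6% = £43,740
  £61,000 × 14% = £8,540
  → £52,280
  Less jobs credit £3,000 → £49,280

£194,000 > £49,280, so the alternative floor tax is the binding amount.

£194,000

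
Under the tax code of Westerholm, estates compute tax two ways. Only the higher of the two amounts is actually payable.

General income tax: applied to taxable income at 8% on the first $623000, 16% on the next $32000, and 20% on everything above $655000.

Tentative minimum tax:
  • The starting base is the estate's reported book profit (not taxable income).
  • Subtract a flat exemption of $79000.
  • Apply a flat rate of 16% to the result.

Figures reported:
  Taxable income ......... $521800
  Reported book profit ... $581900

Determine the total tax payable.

$80464

Tentative minimum tax:
  Base (reported book profit): $581900
  Less exemption $79000 → base $502900
  $502900 × 16% = $80464

General income tax:
  $521800 × 8% = $41744

$80464 > $41744, so the tentative minimum tax is the binding amount.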